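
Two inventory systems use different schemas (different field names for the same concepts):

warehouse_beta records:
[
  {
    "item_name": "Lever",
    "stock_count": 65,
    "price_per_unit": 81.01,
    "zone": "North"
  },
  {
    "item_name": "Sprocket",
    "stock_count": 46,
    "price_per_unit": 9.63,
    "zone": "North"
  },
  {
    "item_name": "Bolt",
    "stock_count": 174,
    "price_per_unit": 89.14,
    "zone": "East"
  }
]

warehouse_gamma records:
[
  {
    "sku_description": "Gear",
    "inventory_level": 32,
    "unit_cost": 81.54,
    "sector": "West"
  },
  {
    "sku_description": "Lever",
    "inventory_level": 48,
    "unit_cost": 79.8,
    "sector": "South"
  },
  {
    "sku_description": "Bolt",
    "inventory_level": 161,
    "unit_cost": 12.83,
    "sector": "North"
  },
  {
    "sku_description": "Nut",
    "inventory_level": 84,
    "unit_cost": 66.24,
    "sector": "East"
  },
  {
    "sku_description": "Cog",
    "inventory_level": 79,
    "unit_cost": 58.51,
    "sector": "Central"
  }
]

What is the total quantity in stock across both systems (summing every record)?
689

To reconcile these schemas, identify the field holding the quantity in stock in each system:
1. In warehouse_beta it is "stock_count"
2. In warehouse_gamma it is "inventory_level"

From warehouse_beta: 65 + 46 + 174 = 285
From warehouse_gamma: 32 + 48 + 161 + 84 + 79 = 404

Total: 285 + 404 = 689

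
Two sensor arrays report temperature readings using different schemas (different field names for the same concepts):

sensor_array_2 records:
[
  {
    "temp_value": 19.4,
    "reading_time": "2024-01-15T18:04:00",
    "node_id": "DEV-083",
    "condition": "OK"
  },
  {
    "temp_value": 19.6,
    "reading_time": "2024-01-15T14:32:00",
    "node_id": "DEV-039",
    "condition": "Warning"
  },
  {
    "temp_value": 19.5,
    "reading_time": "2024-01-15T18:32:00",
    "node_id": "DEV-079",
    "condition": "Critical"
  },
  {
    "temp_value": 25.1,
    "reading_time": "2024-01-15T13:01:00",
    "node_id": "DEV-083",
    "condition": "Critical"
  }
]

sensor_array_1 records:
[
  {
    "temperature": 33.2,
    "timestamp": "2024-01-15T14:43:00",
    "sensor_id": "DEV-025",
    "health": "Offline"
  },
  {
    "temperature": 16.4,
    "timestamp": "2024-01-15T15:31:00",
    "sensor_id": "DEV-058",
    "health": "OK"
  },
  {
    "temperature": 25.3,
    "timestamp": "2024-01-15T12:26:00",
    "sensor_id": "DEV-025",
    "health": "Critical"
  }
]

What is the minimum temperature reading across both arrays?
16.4

Schema mapping: "temp_value" (sensor_array_2) = "temperature" (sensor_array_1) = temperature reading

Minimum in sensor_array_2: 19.4
Minimum in sensor_array_1: 16.4

Overall minimum: min(19.4, 16.4) = 16.4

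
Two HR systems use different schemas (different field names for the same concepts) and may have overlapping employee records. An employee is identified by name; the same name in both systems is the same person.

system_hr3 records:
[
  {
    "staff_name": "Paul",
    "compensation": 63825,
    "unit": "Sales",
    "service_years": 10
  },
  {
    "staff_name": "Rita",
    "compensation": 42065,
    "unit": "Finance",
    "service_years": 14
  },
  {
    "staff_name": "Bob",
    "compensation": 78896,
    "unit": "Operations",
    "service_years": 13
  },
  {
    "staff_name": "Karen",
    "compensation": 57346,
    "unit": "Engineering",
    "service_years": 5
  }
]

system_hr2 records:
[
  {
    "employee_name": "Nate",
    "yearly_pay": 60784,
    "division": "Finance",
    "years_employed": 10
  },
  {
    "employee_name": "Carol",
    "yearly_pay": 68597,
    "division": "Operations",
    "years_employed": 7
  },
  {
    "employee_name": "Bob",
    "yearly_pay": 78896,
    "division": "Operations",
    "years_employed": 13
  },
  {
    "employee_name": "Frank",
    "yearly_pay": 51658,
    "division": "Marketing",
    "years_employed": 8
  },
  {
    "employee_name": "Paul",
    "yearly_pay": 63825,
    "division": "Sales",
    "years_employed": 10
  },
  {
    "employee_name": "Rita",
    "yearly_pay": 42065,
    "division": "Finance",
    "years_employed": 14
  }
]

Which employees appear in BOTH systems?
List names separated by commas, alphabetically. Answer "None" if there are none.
Bob, Paul, Rita

Schema mapping: "staff_name" (system_hr3) = "employee_name" (system_hr2) = employee name

Names in system_hr3: ['Bob', 'Karen', 'Paul', 'Rita']
Names in system_hr2: ['Bob', 'Carol', 'Frank', 'Nate', 'Paul', 'Rita']

Intersection: ['Bob', 'Paul', 'Rita']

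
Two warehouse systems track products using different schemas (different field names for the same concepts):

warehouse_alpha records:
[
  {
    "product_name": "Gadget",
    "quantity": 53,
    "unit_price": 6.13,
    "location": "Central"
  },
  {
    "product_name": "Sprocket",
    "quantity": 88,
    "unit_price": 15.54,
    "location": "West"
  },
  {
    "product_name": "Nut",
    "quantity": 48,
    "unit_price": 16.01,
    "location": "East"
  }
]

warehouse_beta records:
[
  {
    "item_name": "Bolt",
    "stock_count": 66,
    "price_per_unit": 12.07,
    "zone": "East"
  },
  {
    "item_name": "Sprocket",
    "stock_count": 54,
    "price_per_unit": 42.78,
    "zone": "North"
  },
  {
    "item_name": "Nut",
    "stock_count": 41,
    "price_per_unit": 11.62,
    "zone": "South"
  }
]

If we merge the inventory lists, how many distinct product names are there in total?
4

Schema mapping: "product_name" (warehouse_alpha) = "item_name" (warehouse_beta) = product name

Products in warehouse_alpha: ['Gadget', 'Nut', 'Sprocket']
Products in warehouse_beta: ['Bolt', 'Nut', 'Sprocket']

Union (unique products): ['Bolt', 'Gadget', 'Nut', 'Sprocket']
Count: 4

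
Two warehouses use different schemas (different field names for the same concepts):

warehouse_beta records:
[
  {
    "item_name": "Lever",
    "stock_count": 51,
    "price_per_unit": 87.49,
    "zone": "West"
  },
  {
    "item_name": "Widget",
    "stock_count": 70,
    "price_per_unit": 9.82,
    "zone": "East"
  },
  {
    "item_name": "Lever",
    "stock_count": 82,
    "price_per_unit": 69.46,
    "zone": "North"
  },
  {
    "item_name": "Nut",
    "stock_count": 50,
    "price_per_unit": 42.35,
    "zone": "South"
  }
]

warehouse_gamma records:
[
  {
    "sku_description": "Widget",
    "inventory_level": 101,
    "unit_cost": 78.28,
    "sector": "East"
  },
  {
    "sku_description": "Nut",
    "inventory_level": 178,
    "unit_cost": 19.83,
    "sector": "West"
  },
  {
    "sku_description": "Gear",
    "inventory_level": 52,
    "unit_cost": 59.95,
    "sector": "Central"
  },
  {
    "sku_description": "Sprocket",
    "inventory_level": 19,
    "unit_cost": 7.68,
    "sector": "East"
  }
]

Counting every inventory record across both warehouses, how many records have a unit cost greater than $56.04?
4

Schema mapping: "price_per_unit" (warehouse_beta) = "unit_cost" (warehouse_gamma) = unit cost

Records > $56.04 in warehouse_beta: 2
Records > $56.04 in warehouse_gamma: 2

Total count: 2 + 2 = 4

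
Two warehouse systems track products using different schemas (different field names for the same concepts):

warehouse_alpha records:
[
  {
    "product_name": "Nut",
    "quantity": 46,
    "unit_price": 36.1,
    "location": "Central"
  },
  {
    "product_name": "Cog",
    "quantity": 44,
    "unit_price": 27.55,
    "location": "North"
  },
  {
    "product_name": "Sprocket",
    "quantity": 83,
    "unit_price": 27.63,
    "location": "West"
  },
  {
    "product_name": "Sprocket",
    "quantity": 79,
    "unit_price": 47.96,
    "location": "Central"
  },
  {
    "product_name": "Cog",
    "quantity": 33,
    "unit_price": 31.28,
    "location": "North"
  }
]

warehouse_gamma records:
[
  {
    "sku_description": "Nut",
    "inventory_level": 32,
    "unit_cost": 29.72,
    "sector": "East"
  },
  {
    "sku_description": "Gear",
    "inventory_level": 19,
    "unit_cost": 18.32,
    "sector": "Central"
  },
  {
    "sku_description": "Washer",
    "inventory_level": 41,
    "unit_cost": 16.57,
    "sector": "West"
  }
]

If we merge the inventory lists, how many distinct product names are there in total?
5

Schema mapping: "product_name" (warehouse_alpha) = "sku_description" (warehouse_gamma) = product name

Products in warehouse_alpha: ['Cog', 'Nut', 'Sprocket']
Products in warehouse_gamma: ['Gear', 'Nut', 'Washer']

Union (unique products): ['Cog', 'Gear', 'Nut', 'Sprocket', 'Washer']
Count: 5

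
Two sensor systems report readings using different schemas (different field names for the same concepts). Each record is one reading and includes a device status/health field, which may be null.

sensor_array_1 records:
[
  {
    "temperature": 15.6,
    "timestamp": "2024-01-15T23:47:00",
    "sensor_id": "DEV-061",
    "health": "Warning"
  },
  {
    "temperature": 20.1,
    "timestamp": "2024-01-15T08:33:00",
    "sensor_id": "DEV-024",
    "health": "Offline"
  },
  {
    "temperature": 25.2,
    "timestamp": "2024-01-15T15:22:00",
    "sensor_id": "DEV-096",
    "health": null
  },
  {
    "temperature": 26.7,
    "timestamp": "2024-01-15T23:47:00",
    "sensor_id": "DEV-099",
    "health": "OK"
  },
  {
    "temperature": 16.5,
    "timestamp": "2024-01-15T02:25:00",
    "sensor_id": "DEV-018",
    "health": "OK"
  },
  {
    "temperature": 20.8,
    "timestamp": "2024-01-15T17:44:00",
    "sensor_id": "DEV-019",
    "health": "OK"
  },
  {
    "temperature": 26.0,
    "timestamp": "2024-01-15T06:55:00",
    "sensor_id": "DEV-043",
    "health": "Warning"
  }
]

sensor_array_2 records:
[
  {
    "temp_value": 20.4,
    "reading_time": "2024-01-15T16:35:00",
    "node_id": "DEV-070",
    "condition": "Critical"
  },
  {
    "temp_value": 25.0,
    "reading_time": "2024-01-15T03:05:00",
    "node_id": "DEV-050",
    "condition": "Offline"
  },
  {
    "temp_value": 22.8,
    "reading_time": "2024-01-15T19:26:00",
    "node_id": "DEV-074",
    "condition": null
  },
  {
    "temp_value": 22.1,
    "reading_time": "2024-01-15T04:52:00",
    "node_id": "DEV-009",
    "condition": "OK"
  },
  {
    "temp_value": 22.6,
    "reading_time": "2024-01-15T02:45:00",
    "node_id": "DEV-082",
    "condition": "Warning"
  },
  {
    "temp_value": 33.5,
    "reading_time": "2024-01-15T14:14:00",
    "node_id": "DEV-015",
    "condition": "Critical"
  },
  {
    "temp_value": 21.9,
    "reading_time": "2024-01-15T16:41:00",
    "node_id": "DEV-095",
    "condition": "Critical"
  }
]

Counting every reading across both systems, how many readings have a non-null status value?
12

Schema mapping: "health" (sensor_array_1) = "condition" (sensor_array_2) = status

Non-null in sensor_array_1: 6
Non-null in sensor_array_2: 6

Total non-null: 6 + 6 = 12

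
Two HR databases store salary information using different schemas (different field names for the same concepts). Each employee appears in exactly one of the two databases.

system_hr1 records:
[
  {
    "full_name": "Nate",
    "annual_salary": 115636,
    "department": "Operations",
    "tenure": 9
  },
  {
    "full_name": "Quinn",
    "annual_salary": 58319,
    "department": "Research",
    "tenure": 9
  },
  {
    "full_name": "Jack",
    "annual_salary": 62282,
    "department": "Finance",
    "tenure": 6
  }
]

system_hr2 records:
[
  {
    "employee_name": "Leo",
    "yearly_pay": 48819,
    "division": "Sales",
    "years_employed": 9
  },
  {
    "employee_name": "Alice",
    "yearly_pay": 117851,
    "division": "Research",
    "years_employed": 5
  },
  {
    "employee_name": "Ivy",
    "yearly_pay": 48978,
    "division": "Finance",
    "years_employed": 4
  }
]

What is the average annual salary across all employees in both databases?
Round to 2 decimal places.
75314.17

Schema mapping: "annual_salary" (system_hr1) = "yearly_pay" (system_hr2) = annual salary

All salaries: [115636, 58319, 62282, 48819, 117851, 48978]
Sum: 451885
Count: 6
Average: 451885 / 6 = 75314.17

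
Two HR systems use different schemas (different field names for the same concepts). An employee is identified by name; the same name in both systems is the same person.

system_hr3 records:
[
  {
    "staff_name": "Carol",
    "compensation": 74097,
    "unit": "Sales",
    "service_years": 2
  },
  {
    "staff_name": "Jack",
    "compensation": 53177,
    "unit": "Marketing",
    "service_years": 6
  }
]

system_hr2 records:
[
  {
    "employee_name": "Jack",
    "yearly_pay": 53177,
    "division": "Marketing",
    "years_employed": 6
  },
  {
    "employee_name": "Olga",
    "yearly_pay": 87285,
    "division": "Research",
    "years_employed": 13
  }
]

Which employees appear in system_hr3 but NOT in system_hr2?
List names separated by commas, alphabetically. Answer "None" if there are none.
Carol

Schema mapping: "staff_name" (system_hr3) = "employee_name" (system_hr2) = employee name

Names in system_hr3: ['Carol', 'Jack']
Names in system_hr2: ['Jack', 'Olga']

In system_hr3 but not system_hr2: ['Carol']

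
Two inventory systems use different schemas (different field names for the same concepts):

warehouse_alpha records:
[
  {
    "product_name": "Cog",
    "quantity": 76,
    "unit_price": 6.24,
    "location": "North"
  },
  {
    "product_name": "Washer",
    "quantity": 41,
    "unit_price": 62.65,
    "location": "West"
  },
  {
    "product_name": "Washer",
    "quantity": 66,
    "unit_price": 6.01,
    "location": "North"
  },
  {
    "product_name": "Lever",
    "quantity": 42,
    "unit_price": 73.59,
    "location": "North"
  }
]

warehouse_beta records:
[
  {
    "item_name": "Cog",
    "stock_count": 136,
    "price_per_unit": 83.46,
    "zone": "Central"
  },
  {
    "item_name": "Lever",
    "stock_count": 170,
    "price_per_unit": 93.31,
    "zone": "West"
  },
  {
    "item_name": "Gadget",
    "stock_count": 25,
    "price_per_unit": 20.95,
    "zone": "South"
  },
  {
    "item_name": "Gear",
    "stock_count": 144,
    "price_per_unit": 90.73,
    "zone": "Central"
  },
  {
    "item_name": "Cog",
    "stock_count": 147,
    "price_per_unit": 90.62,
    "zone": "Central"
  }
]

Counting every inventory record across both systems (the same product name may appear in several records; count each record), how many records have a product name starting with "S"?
0

Schema mapping: "product_name" (warehouse_alpha) = "item_name" (warehouse_beta) = product name

Records with product name starting with "S" in warehouse_alpha: 0
Records with product name starting with "S" in warehouse_beta: 0

Total: 0 + 0 = 0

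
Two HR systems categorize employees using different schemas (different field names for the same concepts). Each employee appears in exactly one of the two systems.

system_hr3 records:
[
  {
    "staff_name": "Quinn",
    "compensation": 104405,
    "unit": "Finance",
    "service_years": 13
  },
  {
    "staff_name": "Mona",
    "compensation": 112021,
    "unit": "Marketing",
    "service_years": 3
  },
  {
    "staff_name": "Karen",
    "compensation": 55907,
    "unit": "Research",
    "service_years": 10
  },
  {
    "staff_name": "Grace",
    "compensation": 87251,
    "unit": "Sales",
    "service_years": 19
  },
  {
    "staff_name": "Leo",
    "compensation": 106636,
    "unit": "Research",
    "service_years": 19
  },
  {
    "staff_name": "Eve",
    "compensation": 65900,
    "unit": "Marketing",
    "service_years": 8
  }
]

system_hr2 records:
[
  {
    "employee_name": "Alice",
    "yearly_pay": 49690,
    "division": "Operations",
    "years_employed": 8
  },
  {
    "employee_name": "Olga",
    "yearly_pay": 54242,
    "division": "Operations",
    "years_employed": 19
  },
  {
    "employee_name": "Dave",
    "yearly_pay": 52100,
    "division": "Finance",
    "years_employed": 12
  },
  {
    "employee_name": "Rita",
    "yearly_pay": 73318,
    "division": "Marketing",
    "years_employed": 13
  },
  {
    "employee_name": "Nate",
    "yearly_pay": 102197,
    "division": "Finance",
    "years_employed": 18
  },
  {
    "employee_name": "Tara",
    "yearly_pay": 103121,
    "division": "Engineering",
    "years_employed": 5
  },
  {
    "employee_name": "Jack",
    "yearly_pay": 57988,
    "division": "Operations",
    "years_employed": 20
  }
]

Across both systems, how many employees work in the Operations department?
3

Schema mapping: "unit" (system_hr3) = "division" (system_hr2) = department

Operations employees in system_hr3: 0
Operations employees in system_hr2: 3

Total in Operations: 0 + 3 = 3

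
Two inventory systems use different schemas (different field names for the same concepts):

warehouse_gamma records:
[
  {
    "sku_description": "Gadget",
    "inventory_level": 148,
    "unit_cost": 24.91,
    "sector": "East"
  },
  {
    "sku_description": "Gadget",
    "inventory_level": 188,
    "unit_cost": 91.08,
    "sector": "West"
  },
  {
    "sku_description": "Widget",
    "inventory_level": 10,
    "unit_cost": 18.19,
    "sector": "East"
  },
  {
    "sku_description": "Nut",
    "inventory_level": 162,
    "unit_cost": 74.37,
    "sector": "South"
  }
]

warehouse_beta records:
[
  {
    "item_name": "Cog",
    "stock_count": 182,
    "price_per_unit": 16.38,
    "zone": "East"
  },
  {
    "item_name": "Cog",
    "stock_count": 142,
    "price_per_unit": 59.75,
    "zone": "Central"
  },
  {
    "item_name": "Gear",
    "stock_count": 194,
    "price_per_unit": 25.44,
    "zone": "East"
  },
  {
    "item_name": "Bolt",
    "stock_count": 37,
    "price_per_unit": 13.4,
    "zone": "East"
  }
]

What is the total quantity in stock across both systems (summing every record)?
1063

To reconcile these schemas, identify the field holding the quantity in stock in each system:
1. In warehouse_gamma it is "inventory_level"
2. In warehouse_beta it is "stock_count"

From warehouse_gamma: 148 + 188 + 10 + 162 = 508
From warehouse_beta: 182 + 142 + 194 + 37 = 555

Total: 508 + 555 = 1063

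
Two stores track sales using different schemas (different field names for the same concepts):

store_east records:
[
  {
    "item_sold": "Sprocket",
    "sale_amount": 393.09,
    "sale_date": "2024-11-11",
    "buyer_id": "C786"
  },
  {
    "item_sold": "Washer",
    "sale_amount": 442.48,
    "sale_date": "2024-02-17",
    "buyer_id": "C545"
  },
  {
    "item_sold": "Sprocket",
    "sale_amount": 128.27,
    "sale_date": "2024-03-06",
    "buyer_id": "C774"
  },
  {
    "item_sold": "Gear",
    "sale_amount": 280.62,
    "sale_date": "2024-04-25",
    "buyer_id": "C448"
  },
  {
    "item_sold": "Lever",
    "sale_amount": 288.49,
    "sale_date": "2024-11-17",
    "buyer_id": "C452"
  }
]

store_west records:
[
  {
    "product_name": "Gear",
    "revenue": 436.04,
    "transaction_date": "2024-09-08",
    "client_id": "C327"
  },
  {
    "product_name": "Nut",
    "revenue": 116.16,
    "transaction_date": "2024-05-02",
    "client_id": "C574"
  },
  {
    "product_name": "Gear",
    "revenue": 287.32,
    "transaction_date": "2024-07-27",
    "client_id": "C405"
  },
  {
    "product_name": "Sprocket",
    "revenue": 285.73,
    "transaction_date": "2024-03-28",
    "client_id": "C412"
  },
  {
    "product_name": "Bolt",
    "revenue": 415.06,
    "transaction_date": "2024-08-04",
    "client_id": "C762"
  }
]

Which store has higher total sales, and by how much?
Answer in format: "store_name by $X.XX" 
store_west by $7.36

Schema mapping: "sale_amount" (store_east) = "revenue" (store_west) = sale amount

Total for store_east: 1532.95
Total for store_west: 1540.31

Difference: |1532.95 - 1540.31| = 7.36
store_west has higher sales by $7.36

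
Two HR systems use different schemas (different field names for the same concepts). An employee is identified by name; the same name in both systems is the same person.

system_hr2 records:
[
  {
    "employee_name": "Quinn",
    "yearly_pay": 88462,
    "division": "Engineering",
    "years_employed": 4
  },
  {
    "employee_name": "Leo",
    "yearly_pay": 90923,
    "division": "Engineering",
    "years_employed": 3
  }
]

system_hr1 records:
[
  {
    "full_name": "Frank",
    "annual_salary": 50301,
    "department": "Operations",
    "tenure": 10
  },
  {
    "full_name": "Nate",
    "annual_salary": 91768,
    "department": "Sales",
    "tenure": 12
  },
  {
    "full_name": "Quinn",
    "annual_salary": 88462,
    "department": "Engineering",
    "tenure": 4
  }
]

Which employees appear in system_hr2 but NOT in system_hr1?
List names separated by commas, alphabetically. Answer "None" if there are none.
Leo

Schema mapping: "employee_name" (system_hr2) = "full_name" (system_hr1) = employee name

Names in system_hr2: ['Leo', 'Quinn']
Names in system_hr1: ['Frank', 'Nate', 'Quinn']

In system_hr2 but not system_hr1: ['Leo']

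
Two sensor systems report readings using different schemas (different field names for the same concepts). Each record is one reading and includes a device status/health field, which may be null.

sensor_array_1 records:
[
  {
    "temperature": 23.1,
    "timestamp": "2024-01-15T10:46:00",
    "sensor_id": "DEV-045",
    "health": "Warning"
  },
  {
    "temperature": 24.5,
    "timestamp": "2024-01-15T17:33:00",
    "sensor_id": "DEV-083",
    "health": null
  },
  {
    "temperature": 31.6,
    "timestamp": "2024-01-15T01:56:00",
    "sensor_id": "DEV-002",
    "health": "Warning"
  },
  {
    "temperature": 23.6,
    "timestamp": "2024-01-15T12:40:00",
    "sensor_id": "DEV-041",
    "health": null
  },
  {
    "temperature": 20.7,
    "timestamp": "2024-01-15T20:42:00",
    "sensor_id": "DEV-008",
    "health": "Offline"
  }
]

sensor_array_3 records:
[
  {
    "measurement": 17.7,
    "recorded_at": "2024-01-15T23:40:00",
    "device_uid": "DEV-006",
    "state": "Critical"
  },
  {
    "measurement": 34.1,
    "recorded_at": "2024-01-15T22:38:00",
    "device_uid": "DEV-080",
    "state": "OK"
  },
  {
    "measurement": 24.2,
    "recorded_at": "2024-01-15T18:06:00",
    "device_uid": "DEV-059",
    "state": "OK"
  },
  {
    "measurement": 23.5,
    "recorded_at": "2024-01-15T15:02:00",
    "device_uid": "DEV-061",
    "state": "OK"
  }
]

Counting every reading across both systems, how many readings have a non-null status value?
7

Schema mapping: "health" (sensor_array_1) = "state" (sensor_array_3) = status

Non-null in sensor_array_1: 3
Non-null in sensor_array_3: 4

Total non-null: 3 + 4 = 7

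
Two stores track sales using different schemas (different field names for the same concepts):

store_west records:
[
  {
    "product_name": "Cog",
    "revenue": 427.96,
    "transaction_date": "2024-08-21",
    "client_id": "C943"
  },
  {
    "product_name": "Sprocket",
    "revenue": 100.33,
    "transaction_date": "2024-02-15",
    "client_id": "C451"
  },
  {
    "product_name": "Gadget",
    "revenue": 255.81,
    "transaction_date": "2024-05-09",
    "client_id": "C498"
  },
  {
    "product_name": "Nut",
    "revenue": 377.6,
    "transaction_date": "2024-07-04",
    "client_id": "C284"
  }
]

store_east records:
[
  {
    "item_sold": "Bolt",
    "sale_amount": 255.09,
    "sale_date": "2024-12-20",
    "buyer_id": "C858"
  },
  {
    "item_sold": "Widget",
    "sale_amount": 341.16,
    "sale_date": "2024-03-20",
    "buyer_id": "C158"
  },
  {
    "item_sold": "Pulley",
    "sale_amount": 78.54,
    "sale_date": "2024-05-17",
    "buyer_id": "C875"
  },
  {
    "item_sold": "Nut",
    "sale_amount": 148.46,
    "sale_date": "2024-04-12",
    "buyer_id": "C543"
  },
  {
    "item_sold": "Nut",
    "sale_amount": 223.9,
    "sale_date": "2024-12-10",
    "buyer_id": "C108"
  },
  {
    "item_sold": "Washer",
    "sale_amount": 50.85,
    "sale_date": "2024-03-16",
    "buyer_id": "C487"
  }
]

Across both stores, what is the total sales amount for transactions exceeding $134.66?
2029.98

Schema mapping: "revenue" (store_west) = "sale_amount" (store_east) = sale amount

Sum of sales > $134.66 in store_west: 1061.37
Sum of sales > $134.66 in store_east: 968.61

Total: 1061.37 + 968.61 = 2029.98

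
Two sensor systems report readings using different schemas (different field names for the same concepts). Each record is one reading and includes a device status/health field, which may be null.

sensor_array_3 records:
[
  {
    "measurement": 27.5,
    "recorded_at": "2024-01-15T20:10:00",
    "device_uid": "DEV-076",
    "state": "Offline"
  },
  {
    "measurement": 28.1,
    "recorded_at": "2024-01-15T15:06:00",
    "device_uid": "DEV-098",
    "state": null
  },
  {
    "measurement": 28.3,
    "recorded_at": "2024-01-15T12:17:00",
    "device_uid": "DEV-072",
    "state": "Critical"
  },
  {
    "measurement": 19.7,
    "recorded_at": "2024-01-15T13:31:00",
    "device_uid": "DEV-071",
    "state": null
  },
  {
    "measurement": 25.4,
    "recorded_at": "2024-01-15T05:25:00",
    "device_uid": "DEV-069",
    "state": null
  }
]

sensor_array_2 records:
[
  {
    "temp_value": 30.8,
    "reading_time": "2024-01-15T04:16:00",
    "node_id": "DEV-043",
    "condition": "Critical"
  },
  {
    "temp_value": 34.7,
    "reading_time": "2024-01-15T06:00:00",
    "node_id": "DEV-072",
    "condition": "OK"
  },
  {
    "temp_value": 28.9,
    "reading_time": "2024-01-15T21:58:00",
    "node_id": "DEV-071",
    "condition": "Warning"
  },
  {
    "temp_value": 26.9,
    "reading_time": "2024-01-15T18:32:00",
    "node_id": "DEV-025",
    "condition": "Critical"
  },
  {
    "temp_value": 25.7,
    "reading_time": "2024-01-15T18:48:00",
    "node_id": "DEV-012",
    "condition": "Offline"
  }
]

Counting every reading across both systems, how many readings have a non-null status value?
7

Schema mapping: "state" (sensor_array_3) = "condition" (sensor_array_2) = status

Non-null in sensor_array_3: 2
Non-null in sensor_array_2: 5

Total non-null: 2 + 5 = 7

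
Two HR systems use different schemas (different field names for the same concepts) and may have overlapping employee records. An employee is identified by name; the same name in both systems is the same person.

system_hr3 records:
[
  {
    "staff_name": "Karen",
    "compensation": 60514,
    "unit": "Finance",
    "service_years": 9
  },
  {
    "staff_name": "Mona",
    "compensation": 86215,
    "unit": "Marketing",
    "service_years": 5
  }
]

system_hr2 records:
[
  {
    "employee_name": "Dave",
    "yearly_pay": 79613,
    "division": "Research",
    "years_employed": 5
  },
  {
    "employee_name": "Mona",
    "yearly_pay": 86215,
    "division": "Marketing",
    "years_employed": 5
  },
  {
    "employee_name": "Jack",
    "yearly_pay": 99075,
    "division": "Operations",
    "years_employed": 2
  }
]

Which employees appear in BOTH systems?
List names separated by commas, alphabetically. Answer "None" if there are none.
Mona

Schema mapping: "staff_name" (system_hr3) = "employee_name" (system_hr2) = employee name

Names in system_hr3: ['Karen', 'Mona']
Names in system_hr2: ['Dave', 'Jack', 'Mona']

Intersection: ['Mona']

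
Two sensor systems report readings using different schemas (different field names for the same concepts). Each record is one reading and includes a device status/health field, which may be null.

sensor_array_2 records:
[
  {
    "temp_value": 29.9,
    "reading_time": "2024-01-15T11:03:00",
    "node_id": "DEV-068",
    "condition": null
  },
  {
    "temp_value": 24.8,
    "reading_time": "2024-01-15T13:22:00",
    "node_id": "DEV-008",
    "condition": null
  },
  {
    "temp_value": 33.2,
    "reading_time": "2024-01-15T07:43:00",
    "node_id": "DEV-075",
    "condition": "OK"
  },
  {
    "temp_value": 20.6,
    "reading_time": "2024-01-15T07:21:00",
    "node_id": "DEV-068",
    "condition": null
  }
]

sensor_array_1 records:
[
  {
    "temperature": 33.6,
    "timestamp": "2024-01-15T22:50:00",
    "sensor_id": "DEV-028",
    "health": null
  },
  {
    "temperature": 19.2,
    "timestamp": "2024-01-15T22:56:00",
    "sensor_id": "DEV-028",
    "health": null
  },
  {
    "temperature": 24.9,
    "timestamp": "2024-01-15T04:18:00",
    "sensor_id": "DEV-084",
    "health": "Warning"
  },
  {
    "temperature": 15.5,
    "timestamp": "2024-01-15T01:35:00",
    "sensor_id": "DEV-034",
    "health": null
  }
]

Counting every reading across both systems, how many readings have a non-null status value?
2

Schema mapping: "condition" (sensor_array_2) = "health" (sensor_array_1) = status

Non-null in sensor_array_2: 1
Non-null in sensor_array_1: 1

Total non-null: 1 + 1 = 2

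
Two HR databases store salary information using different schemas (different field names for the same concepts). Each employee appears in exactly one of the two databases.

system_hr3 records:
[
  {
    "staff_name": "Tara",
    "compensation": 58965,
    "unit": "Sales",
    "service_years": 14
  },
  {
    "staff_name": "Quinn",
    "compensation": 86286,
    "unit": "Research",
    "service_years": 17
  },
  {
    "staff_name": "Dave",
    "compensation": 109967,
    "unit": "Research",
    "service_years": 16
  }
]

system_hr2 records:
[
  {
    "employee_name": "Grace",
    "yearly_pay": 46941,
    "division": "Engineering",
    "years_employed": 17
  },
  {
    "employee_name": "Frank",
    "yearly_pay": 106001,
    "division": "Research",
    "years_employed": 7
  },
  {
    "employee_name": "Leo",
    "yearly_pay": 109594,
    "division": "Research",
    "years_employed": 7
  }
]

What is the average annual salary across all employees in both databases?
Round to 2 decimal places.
86292.33

Schema mapping: "compensation" (system_hr3) = "yearly_pay" (system_hr2) = annual salary

All salaries: [58965, 86286, 109967, 46941, 106001, 109594]
Sum: 517754
Count: 6
Average: 517754 / 6 = 86292.33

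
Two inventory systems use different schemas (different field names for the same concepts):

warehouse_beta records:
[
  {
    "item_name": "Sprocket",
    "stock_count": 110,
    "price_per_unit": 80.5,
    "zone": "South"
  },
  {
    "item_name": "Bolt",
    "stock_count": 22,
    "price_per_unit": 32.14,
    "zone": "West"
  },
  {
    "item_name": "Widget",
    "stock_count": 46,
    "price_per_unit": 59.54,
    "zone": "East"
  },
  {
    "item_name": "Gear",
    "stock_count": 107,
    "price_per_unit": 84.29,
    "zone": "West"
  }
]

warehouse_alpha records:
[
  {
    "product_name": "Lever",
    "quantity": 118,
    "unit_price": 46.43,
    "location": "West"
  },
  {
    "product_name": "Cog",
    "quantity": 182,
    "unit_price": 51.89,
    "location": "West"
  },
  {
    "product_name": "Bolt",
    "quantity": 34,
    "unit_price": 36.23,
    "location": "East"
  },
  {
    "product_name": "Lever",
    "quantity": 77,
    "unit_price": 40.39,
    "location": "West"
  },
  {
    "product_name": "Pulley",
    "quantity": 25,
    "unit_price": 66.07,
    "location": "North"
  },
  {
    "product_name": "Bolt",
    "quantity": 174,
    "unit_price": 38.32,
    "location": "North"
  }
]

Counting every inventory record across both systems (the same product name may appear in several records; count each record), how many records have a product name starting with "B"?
3

Schema mapping: "item_name" (warehouse_beta) = "product_name" (warehouse_alpha) = product name

Records with product name starting with "B" in warehouse_beta: 1
Records with product name starting with "B" in warehouse_alpha: 2

Total: 1 + 2 = 3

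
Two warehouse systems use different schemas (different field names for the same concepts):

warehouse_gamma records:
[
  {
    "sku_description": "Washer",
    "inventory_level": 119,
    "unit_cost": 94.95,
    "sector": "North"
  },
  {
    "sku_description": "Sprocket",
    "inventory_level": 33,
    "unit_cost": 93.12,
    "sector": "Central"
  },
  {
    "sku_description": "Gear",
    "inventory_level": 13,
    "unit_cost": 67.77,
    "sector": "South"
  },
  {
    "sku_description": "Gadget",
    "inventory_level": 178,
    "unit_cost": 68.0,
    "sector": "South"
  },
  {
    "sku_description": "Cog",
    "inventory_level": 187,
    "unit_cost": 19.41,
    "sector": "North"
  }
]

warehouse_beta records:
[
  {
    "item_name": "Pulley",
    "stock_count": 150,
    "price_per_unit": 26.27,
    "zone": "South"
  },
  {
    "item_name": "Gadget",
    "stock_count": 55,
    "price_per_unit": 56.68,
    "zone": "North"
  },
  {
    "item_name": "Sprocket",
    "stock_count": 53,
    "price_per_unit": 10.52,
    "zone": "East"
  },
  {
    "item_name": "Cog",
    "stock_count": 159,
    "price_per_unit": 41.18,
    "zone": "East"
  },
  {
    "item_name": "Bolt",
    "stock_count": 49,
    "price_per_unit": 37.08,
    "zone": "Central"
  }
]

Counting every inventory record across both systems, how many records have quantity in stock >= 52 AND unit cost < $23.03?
2

Schema mappings:
- "inventory_level" (warehouse_gamma) = "stock_count" (warehouse_beta) = quantity
- "unit_cost" (warehouse_gamma) = "price_per_unit" (warehouse_beta) = unit cost

Records meeting both conditions in warehouse_gamma: 1
Records meeting both conditions in warehouse_beta: 1

Total: 1 + 1 = 2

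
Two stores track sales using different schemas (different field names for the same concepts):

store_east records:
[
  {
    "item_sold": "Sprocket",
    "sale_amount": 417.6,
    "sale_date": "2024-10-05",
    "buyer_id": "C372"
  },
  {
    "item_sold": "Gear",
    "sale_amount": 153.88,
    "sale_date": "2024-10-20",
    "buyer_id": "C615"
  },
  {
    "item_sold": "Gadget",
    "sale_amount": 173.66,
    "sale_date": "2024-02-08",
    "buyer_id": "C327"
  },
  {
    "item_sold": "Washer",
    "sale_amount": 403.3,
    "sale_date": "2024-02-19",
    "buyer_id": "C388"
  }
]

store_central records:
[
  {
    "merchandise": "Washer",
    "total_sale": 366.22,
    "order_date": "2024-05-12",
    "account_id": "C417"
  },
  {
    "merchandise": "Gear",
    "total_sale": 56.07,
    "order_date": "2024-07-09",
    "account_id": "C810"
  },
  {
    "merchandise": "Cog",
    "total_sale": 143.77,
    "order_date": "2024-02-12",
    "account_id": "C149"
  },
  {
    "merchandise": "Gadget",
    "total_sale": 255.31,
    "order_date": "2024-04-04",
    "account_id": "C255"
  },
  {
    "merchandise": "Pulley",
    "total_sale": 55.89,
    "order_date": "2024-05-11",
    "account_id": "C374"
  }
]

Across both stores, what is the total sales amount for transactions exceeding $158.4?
1616.09

Schema mapping: "sale_amount" (store_east) = "total_sale" (store_central) = sale amount

Sum of sales > $158.4 in store_east: 994.56
Sum of sales > $158.4 in store_central: 621.53

Total: 994.56 + 621.53 = 1616.09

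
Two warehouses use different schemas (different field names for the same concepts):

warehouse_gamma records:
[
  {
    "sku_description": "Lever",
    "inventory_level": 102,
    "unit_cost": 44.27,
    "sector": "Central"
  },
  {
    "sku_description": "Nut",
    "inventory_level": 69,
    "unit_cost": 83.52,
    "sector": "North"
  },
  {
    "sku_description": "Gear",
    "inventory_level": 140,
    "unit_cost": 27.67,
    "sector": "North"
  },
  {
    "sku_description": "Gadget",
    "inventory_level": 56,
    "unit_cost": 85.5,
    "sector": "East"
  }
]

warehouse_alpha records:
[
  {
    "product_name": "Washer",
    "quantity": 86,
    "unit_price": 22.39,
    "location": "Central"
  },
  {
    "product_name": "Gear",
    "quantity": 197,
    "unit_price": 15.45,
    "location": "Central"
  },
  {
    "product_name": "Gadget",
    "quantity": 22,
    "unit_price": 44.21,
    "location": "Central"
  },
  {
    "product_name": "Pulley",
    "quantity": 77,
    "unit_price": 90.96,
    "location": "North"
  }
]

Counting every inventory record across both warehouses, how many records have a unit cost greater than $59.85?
3

Schema mapping: "unit_cost" (warehouse_gamma) = "unit_price" (warehouse_alpha) = unit cost

Records > $59.85 in warehouse_gamma: 2
Records > $59.85 in warehouse_alpha: 1

Total count: 2 + 1 = 3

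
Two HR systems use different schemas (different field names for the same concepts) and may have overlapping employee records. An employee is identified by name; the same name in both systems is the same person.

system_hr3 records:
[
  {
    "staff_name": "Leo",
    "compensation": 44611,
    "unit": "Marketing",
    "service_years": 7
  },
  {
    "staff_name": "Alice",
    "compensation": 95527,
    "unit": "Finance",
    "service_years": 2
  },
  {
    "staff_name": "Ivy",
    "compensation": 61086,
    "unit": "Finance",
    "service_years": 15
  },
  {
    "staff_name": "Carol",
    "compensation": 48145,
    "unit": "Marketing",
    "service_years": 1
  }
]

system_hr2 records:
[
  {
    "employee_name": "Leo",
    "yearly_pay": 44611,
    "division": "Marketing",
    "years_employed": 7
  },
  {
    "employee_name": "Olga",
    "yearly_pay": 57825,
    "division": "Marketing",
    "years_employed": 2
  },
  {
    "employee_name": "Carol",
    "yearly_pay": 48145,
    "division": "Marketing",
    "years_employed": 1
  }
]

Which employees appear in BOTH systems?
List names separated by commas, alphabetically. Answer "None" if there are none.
Carol, Leo

Schema mapping: "staff_name" (system_hr3) = "employee_name" (system_hr2) = employee name

Names in system_hr3: ['Alice', 'Carol', 'Ivy', 'Leo']
Names in system_hr2: ['Carol', 'Leo', 'Olga']

Intersection: ['Carol', 'Leo']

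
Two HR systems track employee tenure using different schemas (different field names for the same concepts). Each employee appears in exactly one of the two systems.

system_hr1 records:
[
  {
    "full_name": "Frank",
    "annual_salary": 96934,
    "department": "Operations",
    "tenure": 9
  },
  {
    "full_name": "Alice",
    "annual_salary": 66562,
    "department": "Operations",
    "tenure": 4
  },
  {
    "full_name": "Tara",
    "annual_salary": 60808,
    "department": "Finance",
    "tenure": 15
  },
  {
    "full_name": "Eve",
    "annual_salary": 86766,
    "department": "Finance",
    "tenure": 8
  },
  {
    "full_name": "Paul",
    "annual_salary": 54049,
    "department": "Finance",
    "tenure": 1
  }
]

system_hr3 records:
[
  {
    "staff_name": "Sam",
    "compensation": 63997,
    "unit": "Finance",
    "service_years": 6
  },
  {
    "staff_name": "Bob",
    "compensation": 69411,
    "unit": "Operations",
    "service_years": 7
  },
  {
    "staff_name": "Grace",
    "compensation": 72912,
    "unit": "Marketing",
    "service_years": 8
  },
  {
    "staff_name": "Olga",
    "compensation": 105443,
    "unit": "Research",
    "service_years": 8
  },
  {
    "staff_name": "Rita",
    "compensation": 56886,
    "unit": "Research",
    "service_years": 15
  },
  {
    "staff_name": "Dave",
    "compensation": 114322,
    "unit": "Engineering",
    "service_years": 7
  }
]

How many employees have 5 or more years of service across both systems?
9

Reconcile schemas: "tenure" (system_hr1) = "service_years" (system_hr3) = years of service

From system_hr1: 3 employees with >= 5 years
From system_hr3: 6 employees with >= 5 years

Total: 3 + 6 = 9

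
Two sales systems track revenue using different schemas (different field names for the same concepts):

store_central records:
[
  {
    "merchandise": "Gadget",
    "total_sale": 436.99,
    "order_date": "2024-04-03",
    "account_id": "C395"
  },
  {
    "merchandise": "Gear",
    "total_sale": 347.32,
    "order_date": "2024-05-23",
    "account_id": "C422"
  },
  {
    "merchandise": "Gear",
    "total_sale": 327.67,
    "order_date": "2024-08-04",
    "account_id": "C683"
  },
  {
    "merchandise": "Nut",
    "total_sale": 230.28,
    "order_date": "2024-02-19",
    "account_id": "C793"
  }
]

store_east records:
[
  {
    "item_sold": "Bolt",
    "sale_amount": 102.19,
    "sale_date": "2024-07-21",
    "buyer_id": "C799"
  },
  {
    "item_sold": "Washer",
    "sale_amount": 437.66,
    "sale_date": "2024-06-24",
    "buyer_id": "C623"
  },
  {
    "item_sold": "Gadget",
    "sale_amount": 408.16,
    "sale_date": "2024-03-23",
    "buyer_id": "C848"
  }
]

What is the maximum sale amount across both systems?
437.66

Reconcile: "total_sale" (store_central) = "sale_amount" (store_east) = sale amount

Maximum in store_central: 436.99
Maximum in store_east: 437.66

Overall maximum: max(436.99, 437.66) = 437.66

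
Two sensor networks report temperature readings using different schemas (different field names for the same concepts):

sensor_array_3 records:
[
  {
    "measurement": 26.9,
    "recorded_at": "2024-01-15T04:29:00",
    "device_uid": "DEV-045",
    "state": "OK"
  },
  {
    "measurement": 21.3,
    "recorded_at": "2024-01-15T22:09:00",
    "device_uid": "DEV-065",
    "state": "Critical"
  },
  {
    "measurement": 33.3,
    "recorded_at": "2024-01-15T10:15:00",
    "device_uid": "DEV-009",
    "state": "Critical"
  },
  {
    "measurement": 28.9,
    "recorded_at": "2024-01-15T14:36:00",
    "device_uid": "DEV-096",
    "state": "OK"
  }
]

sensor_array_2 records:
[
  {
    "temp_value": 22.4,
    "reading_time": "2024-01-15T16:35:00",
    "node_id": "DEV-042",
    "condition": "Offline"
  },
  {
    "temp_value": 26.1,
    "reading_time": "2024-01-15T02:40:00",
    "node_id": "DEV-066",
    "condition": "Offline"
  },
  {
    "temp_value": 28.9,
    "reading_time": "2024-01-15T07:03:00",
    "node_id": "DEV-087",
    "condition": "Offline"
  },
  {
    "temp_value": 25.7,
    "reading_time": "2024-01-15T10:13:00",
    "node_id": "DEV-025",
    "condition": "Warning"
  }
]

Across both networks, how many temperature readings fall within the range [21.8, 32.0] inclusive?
6

Schema mapping: "measurement" (sensor_array_3) = "temp_value" (sensor_array_2) = temperature

Readings in [21.8, 32.0] from sensor_array_3: 2
Readings in [21.8, 32.0] from sensor_array_2: 4

Total count: 2 + 4 = 6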